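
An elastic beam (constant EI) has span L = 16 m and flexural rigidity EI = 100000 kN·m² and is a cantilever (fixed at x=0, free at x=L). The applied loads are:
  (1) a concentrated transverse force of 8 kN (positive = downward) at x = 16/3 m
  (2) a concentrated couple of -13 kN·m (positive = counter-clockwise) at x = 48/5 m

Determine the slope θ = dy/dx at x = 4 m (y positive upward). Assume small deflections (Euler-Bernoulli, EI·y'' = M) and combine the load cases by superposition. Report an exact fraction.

Load 1 — point force P=8 kN at a=16/3 m (b=L-a=32/3):
  θ_1 = -Px(2a-x)/(2EI)  [x≤a] = -8·4·(2·(16/3)-4)/(2·100000) = -2/1875 rad
Load 2 — applied couple M₀=-13 kN·m at a=48/5 m (b=L-a=32/5):
  θ_2 = M₀x/EI  [x≤a] = (-13)·4/100000 = -13/25000 rad
Superposition: θ = Σ θ_i = -119/75000 rad ≈ -0.001587 rad

θ(4) = -119/75000 rad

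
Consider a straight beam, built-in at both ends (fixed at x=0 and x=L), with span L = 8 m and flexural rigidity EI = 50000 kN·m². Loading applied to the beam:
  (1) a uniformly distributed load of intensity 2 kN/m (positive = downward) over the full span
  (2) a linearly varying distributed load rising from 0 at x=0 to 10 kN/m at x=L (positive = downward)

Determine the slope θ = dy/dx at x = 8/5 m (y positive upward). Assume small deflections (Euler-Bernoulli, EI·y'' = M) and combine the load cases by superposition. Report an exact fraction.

θ(8/5) = -128/234375 rad

Load 1 — uniform load w=2 kN/m over full span:
  θ_1 = -wx(L-x)(L-2x)/(12EI) = -2·(8/5)·(8-(8/5))·(8-2·(8/5))/(12·50000) = -64/390625 rad
Load 2 — triangular load w₀=10 kN/m (0→w₀ over full span):
  θ_2 = -w₀(2x(L-x)(L-2x)(x+2L)+x²(L-x)²)/(120LEI) = -10·(2·(8/5)·(8-(8/5))·(8-2·(8/5))·((8/5)+2·8)+(8/5)²·(8-(8/5))²)/(120·8·50000) = -448/1171875 rad
Superposition: θ = Σ θ_i = -128/234375 rad ≈ -0.000546 rad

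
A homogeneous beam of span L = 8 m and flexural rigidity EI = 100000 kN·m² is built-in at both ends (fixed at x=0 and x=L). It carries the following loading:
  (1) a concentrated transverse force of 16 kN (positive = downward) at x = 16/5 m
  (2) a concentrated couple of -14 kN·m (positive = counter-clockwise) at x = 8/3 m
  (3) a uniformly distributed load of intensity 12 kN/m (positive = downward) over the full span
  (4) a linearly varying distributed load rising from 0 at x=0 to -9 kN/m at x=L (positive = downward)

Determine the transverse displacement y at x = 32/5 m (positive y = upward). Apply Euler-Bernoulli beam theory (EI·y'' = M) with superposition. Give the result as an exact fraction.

Load 1 — point force P=16 kN at a=16/5 m (b=L-a=24/5):
  y_1 = -Pa²(L-x)²(3bL-(3b+a)(L-x))/(6L³EI)  [x>a] = -16·(16/5)²·(8-(32/5))²·(3·(24/5)·8-(3·(24/5)+(16/5))·(8-(32/5)))/(6·8³·100000) = -17408/146484375 m
Load 2 — applied couple M₀=-14 kN·m at a=8/3 m (b=L-a=16/3):
  y_2 = (R_Ax³/6 - M_Ax²/2 - M₀(x-a)²/2)/EI  [x>a] with R_A=-7/3, M_A=0 = ((-7/3)·(32/5)³/6 - 0·(32/5)²/2 - (-14)·((32/5)-(8/3))²/2)/100000 = -154/3515625 m
Load 3 — uniform load w=12 kN/m over full span:
  y_3 = -wx²(L-x)²/(24EI) = -12·(32/5)²·(8-(32/5))²/(24·100000) = -1024/1953125 m
Load 4 — triangular load w₀=-9 kN/m (0→w₀ over full span):
  y_4 = -w₀x²(L-x)²(x+2L)/(120LEI) = -(-9)·(32/5)²·(8-(32/5))²·((32/5)+2·8)/(120·8·100000) = 10752/48828125 m
Superposition: y = Σ y_i = -205106/439453125 m ≈ -0.000467 m

y(32/5) = -205106/439453125 m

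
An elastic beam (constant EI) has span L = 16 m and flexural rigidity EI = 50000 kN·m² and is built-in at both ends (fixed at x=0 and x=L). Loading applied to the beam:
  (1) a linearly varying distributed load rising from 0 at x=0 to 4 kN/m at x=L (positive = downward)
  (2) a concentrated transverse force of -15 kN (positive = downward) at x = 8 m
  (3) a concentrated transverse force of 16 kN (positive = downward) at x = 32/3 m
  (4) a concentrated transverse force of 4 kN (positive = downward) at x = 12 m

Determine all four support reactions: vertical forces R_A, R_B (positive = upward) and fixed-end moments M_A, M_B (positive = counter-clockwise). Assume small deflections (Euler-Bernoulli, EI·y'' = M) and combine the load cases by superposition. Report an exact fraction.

Load 1 — triangular load w₀=4 kN/m (0→w₀ over full span):
  R_A = 3w₀L/20 = 3·4·16/20 = 48/5 kN
  M_A = w₀L²/30 = 4·16²/30 = 512/15 kN·m
  R_B = 7w₀L/20 = 7·4·16/20 = 112/5 kN
  M_B = -w₀L²/20 = -4·16²/20 = -256/5 kN·m
Load 2 — point force P=-15 kN at a=8 m (b=L-a=8):
  R_A = Pb²(3a+b)/L³ = (-15)·8²·(3·8+8)/16³ = -15/2 kN
  M_A = Pab²/L² = (-15)·8·8²/16² = -30 kN·m
  R_B = Pa²(a+3b)/L³ = (-15)·8²·(8+3·8)/16³ = -15/2 kN
  M_B = -Pa²b/L² = -(-15)·8²·8/16² = 30 kN·m
Load 3 — point force P=16 kN at a=32/3 m (b=L-a=16/3):
  R_A = Pb²(3a+b)/L³ = 16·(16/3)²·(3·(32/3)+(16/3))/16³ = 112/27 kN
  M_A = Pab²/L² = 16·(32/3)·(16/3)²/16² = 512/27 kN·m
  R_B = Pa²(a+3b)/L³ = 16·(32/3)²·((32/3)+3·(16/3))/16³ = 320/27 kN
  M_B = -Pa²b/L² = -16·(32/3)²·(16/3)/16² = -1024/27 kN·m
Load 4 — point force P=4 kN at a=12 m (b=L-a=4):
  R_A = Pb²(3a+b)/L³ = 4·4²·(3·12+4)/16³ = 5/8 kN
  M_A = Pab²/L² = 4·12·4²/16² = 3 kN·m
  R_B = Pa²(a+3b)/L³ = 4·12²·(12+3·4)/16³ = 27/8 kN
  M_B = -Pa²b/L² = -4·12²·4/16² = -9 kN·m
Superposition: R_A = 7423/1080 kN, M_A = 3523/135 kN·m, R_B = 32537/1080 kN, M_B = -9197/135 kN·m

R_A = 7423/1080 kN, M_A = 3523/135 kN·m, R_B = 32537/1080 kN, M_B = -9197/135 kN·m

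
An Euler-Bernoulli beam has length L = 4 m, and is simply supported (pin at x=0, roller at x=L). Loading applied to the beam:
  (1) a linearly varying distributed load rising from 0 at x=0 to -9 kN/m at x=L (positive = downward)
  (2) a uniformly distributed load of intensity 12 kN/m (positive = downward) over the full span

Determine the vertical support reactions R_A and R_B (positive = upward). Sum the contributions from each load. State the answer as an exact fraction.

Load 1 — triangular load w₀=-9 kN/m (0→w₀ over full span):
  R_A = w₀L/6 = (-9)·4/6 = -6 kN
  R_B = w₀L/3 = (-9)·4/3 = -12 kN
Load 2 — uniform load w=12 kN/m over full span:
  R_A = wL/2 = 12·4/2 = 24 kN
  R_B = wL/2 = 12·4/2 = 24 kN
Superposition: R_A = 18 kN, R_B = 12 kN

R_A = 18 kN, R_B = 12 kN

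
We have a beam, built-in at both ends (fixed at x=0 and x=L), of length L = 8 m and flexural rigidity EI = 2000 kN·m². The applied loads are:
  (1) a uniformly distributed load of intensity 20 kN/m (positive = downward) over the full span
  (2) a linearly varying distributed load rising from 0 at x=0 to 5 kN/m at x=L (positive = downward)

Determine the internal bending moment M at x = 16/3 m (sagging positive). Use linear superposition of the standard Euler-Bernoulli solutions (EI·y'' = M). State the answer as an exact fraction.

Load 1 — uniform load w=20 kN/m over full span:
  M_1 = wLx/2 - wL²/12 - wx²/2 = 20·8·(16/3)/2 - 20·8²/12 - 20·(16/3)²/2 = 320/9 kN·m
Load 2 — triangular load w₀=5 kN/m (0→w₀ over full span):
  M_2 = 3w₀Lx/20 - w₀L²/30 - w₀x³/(6L) = 3·5·8·(16/3)/20 - 5·8²/30 - 5·(16/3)³/(6·8) = 448/81 kN·m
Superposition: M = Σ M_i = 3328/81 kN·m ≈ 41.086420 kN·m

M(16/3) = 3328/81 kN·m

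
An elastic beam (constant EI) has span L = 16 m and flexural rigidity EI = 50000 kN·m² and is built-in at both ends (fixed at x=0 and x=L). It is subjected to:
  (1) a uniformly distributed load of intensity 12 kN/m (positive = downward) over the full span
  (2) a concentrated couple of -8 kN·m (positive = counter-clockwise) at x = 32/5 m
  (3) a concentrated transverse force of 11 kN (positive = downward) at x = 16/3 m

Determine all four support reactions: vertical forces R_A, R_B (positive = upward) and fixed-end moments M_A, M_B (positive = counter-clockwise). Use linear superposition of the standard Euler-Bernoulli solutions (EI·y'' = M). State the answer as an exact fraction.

R_A = 69814/675 kN, M_A = 189752/675 kN·m, R_B = 67211/675 kN, M_B = -183328/675 kN·m

Load 1 — uniform load w=12 kN/m over full span:
  R_A = wL/2 = 12·16/2 = 96 kN
  M_A = wL²/12 = 12·16²/12 = 256 kN·m
  R_B = wL/2 = 12·16/2 = 96 kN
  M_B = -wL²/12 = -12·16²/12 = -256 kN·m
Load 2 — applied couple M₀=-8 kN·m at a=32/5 m (b=L-a=48/5):
  R_A = 6M₀ab/L³ = 6·(-8)·(32/5)·(48/5)/16³ = -18/25 kN
  M_A = M₀b(2a-b)/L² = (-8)·(48/5)·(2·(32/5)-(48/5))/16² = -24/25 kN·m
  R_B = -6M₀ab/L³ = -6·(-8)·(32/5)·(48/5)/16³ = 18/25 kN
  M_B = M₀a(2b-a)/L² = (-8)·(32/5)·(2·(48/5)-(32/5))/16² = -64/25 kN·m
Load 3 — point force P=11 kN at a=16/3 m (b=L-a=32/3):
  R_A = Pb²(3a+b)/L³ = 11·(32/3)²·(3·(16/3)+(32/3))/16³ = 220/27 kN
  M_A = Pab²/L² = 11·(16/3)·(32/3)²/16² = 704/27 kN·m
  R_B = Pa²(a+3b)/L³ = 11·(16/3)²·((16/3)+3·(32/3))/16³ = 77/27 kN
  M_B = -Pa²b/L² = -11·(16/3)²·(32/3)/16² = -352/27 kN·m
Superposition: R_A = 69814/675 kN, M_A = 189752/675 kN·m, R_B = 67211/675 kN, M_B = -183328/675 kN·m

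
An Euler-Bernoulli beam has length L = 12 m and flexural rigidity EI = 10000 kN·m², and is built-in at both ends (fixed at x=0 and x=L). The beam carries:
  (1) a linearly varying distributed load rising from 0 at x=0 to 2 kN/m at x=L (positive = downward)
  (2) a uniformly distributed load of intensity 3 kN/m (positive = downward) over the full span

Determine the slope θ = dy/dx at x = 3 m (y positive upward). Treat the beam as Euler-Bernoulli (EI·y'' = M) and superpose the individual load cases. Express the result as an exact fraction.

Load 1 — triangular load w₀=2 kN/m (0→w₀ over full span):
  θ_1 = -w₀(2x(L-x)(L-2x)(x+2L)+x²(L-x)²)/(120LEI) = -2·(2·3·(12-3)·(12-2·3)·(3+2·12)+3²·(12-3)²)/(120·12·10000) = -1053/800000 rad
Load 2 — uniform load w=3 kN/m over full span:
  θ_2 = -wx(L-x)(L-2x)/(12EI) = -3·3·(12-3)·(12-2·3)/(12·10000) = -81/20000 rad
Superposition: θ = Σ θ_i = -4293/800000 rad ≈ -0.005366 rad

θ(3) = -4293/800000 rad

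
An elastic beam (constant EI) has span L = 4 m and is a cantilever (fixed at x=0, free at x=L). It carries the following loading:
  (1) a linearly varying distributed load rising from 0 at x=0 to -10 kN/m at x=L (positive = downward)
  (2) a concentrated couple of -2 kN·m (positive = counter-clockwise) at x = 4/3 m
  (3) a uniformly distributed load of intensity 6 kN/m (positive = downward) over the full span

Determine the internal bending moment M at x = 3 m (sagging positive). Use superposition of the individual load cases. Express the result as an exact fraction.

Load 1 — triangular load w₀=-10 kN/m (0→w₀ over full span):
  M_1 = w₀Lx/2 - w₀L²/3 - w₀x³/(6L) = (-10)·4·3/2 - (-10)·4²/3 - (-10)·3³/(6·4) = 55/12 kN·m
Load 2 — applied couple M₀=-2 kN·m at a=4/3 m (b=L-a=8/3):
  M_2 = 0  [x>a] = 0 kN·m
Load 3 — uniform load w=6 kN/m over full span:
  M_3 = -w(L-x)²/2 = -6·(4-3)²/2 = -3 kN·m
Superposition: M = Σ M_i = 19/12 kN·m ≈ 1.583333 kN·m

M(3) = 19/12 kN·m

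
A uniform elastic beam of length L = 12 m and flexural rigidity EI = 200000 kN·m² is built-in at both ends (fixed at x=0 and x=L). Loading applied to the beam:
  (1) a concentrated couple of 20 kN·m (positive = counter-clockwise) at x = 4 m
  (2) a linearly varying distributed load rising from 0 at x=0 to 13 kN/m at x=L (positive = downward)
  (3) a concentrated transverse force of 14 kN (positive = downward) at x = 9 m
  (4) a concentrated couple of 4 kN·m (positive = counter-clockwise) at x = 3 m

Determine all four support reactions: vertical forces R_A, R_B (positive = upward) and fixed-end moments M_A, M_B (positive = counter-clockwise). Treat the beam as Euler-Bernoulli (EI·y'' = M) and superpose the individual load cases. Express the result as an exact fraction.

R_A = 20293/720 kN, M_A = 2781/40 kN·m, R_B = 45947/720 kN, M_B = -13117/120 kN·m

Load 1 — applied couple M₀=20 kN·m at a=4 m (b=L-a=8):
  R_A = 6M₀ab/L³ = 6·20·4·8/12³ = 20/9 kN
  M_A = M₀b(2a-b)/L² = 20·8·(2·4-8)/12² = 0 kN·m
  R_B = -6M₀ab/L³ = -6·20·4·8/12³ = -20/9 kN
  M_B = M₀a(2b-a)/L² = 20·4·(2·8-4)/12² = 20/3 kN·m
Load 2 — triangular load w₀=13 kN/m (0→w₀ over full span):
  R_A = 3w₀L/20 = 3·13·12/20 = 117/5 kN
  M_A = w₀L²/30 = 13·12²/30 = 312/5 kN·m
  R_B = 7w₀L/20 = 7·13·12/20 = 273/5 kN
  M_B = -w₀L²/20 = -13·12²/20 = -468/5 kN·m
Load 3 — point force P=14 kN at a=9 m (b=L-a=3):
  R_A = Pb²(3a+b)/L³ = 14·3²·(3·9+3)/12³ = 35/16 kN
  M_A = Pab²/L² = 14·9·3²/12² = 63/8 kN·m
  R_B = Pa²(a+3b)/L³ = 14·9²·(9+3·3)/12³ = 189/16 kN
  M_B = -Pa²b/L² = -14·9²·3/12² = -189/8 kN·m
Load 4 — applied couple M₀=4 kN·m at a=3 m (b=L-a=9):
  R_A = 6M₀ab/L³ = 6·4·3·9/12³ = 3/8 kN
  M_A = M₀b(2a-b)/L² = 4·9·(2·3-9)/12² = -3/4 kN·m
  R_B = -6M₀ab/L³ = -6·4·3·9/12³ = -3/8 kN
  M_B = M₀a(2b-a)/L² = 4·3·(2·9-3)/12² = 5/4 kN·m
Superposition: R_A = 20293/720 kN, M_A = 2781/40 kN·m, R_B = 45947/720 kN, M_B = -13117/120 kN·m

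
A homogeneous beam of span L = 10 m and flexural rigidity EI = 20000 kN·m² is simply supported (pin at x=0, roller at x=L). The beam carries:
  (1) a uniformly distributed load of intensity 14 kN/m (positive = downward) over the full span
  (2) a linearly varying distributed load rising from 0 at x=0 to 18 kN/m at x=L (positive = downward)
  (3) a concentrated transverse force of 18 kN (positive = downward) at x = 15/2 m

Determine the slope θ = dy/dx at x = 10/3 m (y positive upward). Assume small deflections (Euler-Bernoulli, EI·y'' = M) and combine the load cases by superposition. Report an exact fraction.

θ(10/3) = -26893/1036800 rad

Load 1 — uniform load w=14 kN/m over full span:
  θ_1 = -w(L³-6Lx²+4x³)/(24EI) = -14·(10³-6·10·(10/3)²+4·(10/3)³)/(24·20000) = -91/6480 rad
Load 2 — triangular load w₀=18 kN/m (0→w₀ over full span):
  θ_2 = -w₀(7L⁴-30L²x²+15x⁴)/(360LEI) = -18·(7·10⁴-30·10²·(10/3)²+15·(10/3)⁴)/(360·10·20000) = -13/1350 rad
Load 3 — point force P=18 kN at a=15/2 m (b=L-a=5/2):
  θ_3 = -Pb(L²-b²-3x²)/(6LEI)  [x≤a] = -18·(5/2)·(10²-(5/2)²-3·(10/3)²)/(6·10·20000) = -29/12800 rad
Superposition: θ = Σ θ_i = -26893/1036800 rad ≈ -0.025938 rad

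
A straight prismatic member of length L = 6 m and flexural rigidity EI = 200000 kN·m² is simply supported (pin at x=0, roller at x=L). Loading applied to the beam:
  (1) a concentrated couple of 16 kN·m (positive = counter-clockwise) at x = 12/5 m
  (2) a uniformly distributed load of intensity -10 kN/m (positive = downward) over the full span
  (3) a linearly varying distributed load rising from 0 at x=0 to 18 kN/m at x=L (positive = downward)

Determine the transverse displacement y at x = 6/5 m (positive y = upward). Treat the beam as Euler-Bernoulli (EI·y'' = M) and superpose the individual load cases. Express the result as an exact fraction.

y(6/5) = 16533/195312500 m

Load 1 — applied couple M₀=16 kN·m at a=12/5 m (b=L-a=18/5):
  y_1 = (M₀x³/(6L)+C₁x)/EI  [x≤a] with C₁=M₀(3b²-L²)/(6L)=32/25 = (16·(6/5)³/(6·6)+(32/25)·(6/5))/200000 = 9/781250 m
Load 2 — uniform load w=-10 kN/m over full span:
  y_2 = -wx(L³-2Lx²+x³)/(24EI) = -(-10)·(6/5)·(6³-2·6·(6/5)²+(6/5)³)/(24·200000) = 783/1562500 m
Load 3 — triangular load w₀=18 kN/m (0→w₀ over full span):
  y_3 = -w₀x(7L⁴-10L²x²+3x⁴)/(360LEI) = -18·(6/5)·(7·6⁴-10·6²·(6/5)²+3·(6/5)⁴)/(360·6·200000) = -20898/48828125 m
Superposition: y = Σ y_i = 16533/195312500 m ≈ 0.000085 m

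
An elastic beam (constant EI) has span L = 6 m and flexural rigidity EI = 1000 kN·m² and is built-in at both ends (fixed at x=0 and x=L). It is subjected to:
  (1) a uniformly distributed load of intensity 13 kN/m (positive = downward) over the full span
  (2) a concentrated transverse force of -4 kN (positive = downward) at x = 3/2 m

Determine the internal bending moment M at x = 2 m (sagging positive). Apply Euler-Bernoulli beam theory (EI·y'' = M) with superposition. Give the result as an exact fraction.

Load 1 — uniform load w=13 kN/m over full span:
  M_1 = wLx/2 - wL²/12 - wx²/2 = 13·6·2/2 - 13·6²/12 - 13·2²/2 = 13 kN·m
Load 2 — point force P=-4 kN at a=3/2 m (b=L-a=9/2):
  M_2 = Pa²(a+3b)(L-x)/L³ - Pa²b/L²  [x>a] = (-4)·(3/2)²·((3/2)+3·(9/2))·(6-2)/6³ - (-4)·(3/2)²·(9/2)/6² = -11/8 kN·m
Superposition: M = Σ M_i = 93/8 kN·m ≈ 11.625000 kN·m

M(2) = 93/8 kN·m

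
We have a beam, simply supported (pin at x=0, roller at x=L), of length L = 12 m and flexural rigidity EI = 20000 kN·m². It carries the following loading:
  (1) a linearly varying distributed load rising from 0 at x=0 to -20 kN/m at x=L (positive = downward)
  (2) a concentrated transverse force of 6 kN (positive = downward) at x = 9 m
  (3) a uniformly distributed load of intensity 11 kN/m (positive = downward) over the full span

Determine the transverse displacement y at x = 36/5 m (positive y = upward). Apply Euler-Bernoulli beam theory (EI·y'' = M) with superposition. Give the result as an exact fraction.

y(36/5) = -1122687/62500000 m

Load 1 — triangular load w₀=-20 kN/m (0→w₀ over full span):
  y_1 = -w₀x(7L⁴-10L²x²+3x⁴)/(360LEI) = -(-20)·(36/5)·(7·12⁴-10·12²·(36/5)²+3·(36/5)⁴)/(360·12·20000) = 255744/1953125 m
Load 2 — point force P=6 kN at a=9 m (b=L-a=3):
  y_2 = -Pbx(L²-b²-x²)/(6LEI)  [x≤a] = -6·3·(36/5)·(12²-3²-(36/5)²)/(6·12·20000) = -18711/2500000 m
Load 3 — uniform load w=11 kN/m over full span:
  y_3 = -wx(L³-2Lx²+x³)/(24EI) = -11·(36/5)·(12³-2·12·(36/5)²+(36/5)³)/(24·20000) = -55242/390625 m
Superposition: y = Σ y_i = -1122687/62500000 m ≈ -0.017963 m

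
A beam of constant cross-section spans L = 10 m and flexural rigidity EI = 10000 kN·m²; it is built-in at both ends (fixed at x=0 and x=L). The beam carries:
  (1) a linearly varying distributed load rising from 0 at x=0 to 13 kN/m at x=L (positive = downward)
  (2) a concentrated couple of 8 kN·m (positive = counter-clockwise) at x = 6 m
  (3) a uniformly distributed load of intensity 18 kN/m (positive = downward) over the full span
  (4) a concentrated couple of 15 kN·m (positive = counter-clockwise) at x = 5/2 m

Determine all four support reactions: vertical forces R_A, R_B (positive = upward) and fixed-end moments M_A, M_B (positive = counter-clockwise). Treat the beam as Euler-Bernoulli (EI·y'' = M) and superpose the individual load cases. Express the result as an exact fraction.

Load 1 — triangular load w₀=13 kN/m (0→w₀ over full span):
  R_A = 3w₀L/20 = 3·13·10/20 = 39/2 kN
  M_A = w₀L²/30 = 13·10²/30 = 130/3 kN·m
  R_B = 7w₀L/20 = 7·13·10/20 = 91/2 kN
  M_B = -w₀L²/20 = -13·10²/20 = -65 kN·m
Load 2 — applied couple M₀=8 kN·m at a=6 m (b=L-a=4):
  R_A = 6M₀ab/L³ = 6·8·6·4/10³ = 144/125 kN
  M_A = M₀b(2a-b)/L² = 8·4·(2·6-4)/10² = 64/25 kN·m
  R_B = -6M₀ab/L³ = -6·8·6·4/10³ = -144/125 kN
  M_B = M₀a(2b-a)/L² = 8·6·(2·4-6)/10² = 24/25 kN·m
Load 3 — uniform load w=18 kN/m over full span:
  R_A = wL/2 = 18·10/2 = 90 kN
  M_A = wL²/12 = 18·10²/12 = 150 kN·m
  R_B = wL/2 = 18·10/2 = 90 kN
  M_B = -wL²/12 = -18·10²/12 = -150 kN·m
Load 4 — applied couple M₀=15 kN·m at a=5/2 m (b=L-a=15/2):
  R_A = 6M₀ab/L³ = 6·15·(5/2)·(15/2)/10³ = 27/16 kN
  M_A = M₀b(2a-b)/L² = 15·(15/2)·(2·(5/2)-(15/2))/10² = -45/16 kN·m
  R_B = -6M₀ab/L³ = -6·15·(5/2)·(15/2)/10³ = -27/16 kN
  M_B = M₀a(2b-a)/L² = 15·(5/2)·(2·(15/2)-(5/2))/10² = 75/16 kN·m
Superposition: R_A = 224679/2000 kN, M_A = 231697/1200 kN·m, R_B = 265321/2000 kN, M_B = -83741/400 kN·m

R_A = 224679/2000 kN, M_A = 231697/1200 kN·m, R_B = 265321/2000 kN, M_B = -83741/400 kN·m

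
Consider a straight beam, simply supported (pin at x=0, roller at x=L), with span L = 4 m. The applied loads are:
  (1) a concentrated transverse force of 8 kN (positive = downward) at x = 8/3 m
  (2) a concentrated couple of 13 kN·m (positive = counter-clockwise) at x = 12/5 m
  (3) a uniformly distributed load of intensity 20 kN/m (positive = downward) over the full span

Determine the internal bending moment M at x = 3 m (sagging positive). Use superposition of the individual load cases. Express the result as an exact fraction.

M(3) = 385/12 kN·m

Load 1 — point force P=8 kN at a=8/3 m (b=L-a=4/3):
  M_1 = Pa(L-x)/L  [x>a] = 8·(8/3)·(4-3)/4 = 16/3 kN·m
Load 2 — applied couple M₀=13 kN·m at a=12/5 m (b=L-a=8/5):
  M_2 = M₀x/L - M₀  [x>a] = 13·3/4 - 13 = -13/4 kN·m
Load 3 — uniform load w=20 kN/m over full span:
  M_3 = wx(L-x)/2 = 20·3·(4-3)/2 = 30 kN·m
Superposition: M = Σ M_i = 385/12 kN·m ≈ 32.083333 kN·m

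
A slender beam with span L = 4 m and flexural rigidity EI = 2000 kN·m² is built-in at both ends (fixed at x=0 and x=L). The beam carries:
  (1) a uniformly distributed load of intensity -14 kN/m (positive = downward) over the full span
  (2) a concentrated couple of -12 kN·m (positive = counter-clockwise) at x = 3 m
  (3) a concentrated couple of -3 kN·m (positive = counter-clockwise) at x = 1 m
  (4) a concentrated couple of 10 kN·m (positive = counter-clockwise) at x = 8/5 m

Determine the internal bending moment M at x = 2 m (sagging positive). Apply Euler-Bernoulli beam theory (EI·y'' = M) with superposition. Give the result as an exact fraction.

Load 1 — uniform load w=-14 kN/m over full span:
  M_1 = wLx/2 - wL²/12 - wx²/2 = (-14)·4·2/2 - (-14)·4²/12 - (-14)·2²/2 = -28/3 kN·m
Load 2 — applied couple M₀=-12 kN·m at a=3 m (b=L-a=1):
  M_2 = R_Ax - M_A  [x≤a] with R_A=-27/8, M_A=-15/4 = (-27/8)·2 - (-15/4) = -3 kN·m
Load 3 — applied couple M₀=-3 kN·m at a=1 m (b=L-a=3):
  M_3 = R_Ax - M_A - M₀  [x>a] with R_A=-27/32, M_A=9/16 = (-27/32)·2 - (9/16) - (-3) = 3/4 kN·m
Load 4 — applied couple M₀=10 kN·m at a=8/5 m (b=L-a=12/5):
  M_4 = R_Ax - M_A - M₀  [x>a] with R_A=18/5, M_A=6/5 = (18/5)·2 - (6/5) - 10 = -4 kN·m
Superposition: M = Σ M_i = -187/12 kN·m ≈ -15.583333 kN·m

M(2) = -187/12 kN·m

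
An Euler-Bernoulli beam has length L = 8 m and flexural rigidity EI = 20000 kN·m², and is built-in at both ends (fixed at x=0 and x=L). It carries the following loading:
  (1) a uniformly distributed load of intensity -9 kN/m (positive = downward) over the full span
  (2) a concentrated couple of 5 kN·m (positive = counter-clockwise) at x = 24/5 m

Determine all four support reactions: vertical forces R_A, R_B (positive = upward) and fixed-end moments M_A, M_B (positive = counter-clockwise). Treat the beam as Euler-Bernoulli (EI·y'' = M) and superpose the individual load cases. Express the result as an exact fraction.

Load 1 — uniform load w=-9 kN/m over full span:
  R_A = wL/2 = (-9)·8/2 = -36 kN
  M_A = wL²/12 = (-9)·8²/12 = -48 kN·m
  R_B = wL/2 = (-9)·8/2 = -36 kN
  M_B = -wL²/12 = -(-9)·8²/12 = 48 kN·m
Load 2 — applied couple M₀=5 kN·m at a=24/5 m (b=L-a=16/5):
  R_A = 6M₀ab/L³ = 6·5·(24/5)·(16/5)/8³ = 9/10 kN
  M_A = M₀b(2a-b)/L² = 5·(16/5)·(2·(24/5)-(16/5))/8² = 8/5 kN·m
  R_B = -6M₀ab/L³ = -6·5·(24/5)·(16/5)/8³ = -9/10 kN
  M_B = M₀a(2b-a)/L² = 5·(24/5)·(2·(16/5)-(24/5))/8² = 3/5 kN·m
Superposition: R_A = -351/10 kN, M_A = -232/5 kN·m, R_B = -369/10 kN, M_B = 243/5 kN·m

R_A = -351/10 kN, M_A = -232/5 kN·m, R_B = -369/10 kN, M_B = 243/5 kN·m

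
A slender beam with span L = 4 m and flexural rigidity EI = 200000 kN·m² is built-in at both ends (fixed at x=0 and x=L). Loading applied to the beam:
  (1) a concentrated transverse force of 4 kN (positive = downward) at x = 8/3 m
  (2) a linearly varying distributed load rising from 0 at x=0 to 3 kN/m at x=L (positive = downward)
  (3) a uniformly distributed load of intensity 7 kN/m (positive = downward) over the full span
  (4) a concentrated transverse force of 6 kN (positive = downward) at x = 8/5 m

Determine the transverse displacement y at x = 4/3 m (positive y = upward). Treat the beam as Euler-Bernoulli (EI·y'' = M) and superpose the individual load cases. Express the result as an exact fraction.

Load 1 — point force P=4 kN at a=8/3 m (b=L-a=4/3):
  y_1 = -Pb²x²(3aL-(3a+b)x)/(6L³EI)  [x≤a] = -4·(4/3)²·(4/3)²·(3·(8/3)·4-(3·(8/3)+(4/3))·(4/3))/(6·4³·200000) = -22/6834375 m
Load 2 — triangular load w₀=3 kN/m (0→w₀ over full span):
  y_2 = -w₀x²(L-x)²(x+2L)/(120LEI) = -3·(4/3)²·(4-(4/3))²·((4/3)+2·4)/(120·4·200000) = -14/3796875 m
Load 3 — uniform load w=7 kN/m over full span:
  y_3 = -wx²(L-x)²/(24EI) = -7·(4/3)²·(4-(4/3))²/(24·200000) = -14/759375 m
Load 4 — point force P=6 kN at a=8/5 m (b=L-a=12/5):
  y_4 = -Pb²x²(3aL-(3a+b)x)/(6L³EI)  [x≤a] = -6·(12/5)²·(4/3)²·(3·(8/5)·4-(3·(8/5)+(12/5))·(4/3))/(6·4³·200000) = -3/390625 m
Superposition: y = Σ y_i = -28211/854296875 m ≈ -0.000033 m

y(4/3) = -28211/854296875 m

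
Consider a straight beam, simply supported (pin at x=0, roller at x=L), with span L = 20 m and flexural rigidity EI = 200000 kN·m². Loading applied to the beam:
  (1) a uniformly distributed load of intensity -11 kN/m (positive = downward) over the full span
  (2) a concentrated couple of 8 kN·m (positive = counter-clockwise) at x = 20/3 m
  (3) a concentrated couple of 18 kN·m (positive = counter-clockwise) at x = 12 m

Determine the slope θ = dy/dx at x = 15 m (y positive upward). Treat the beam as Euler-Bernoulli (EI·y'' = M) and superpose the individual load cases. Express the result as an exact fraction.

θ(15) = -453161/36000000 rad

Load 1 — uniform load w=-11 kN/m over full span:
  θ_1 = -w(L³-6Lx²+4x³)/(24EI) = -(-11)·(20³-6·20·15²+4·15³)/(24·200000) = -121/9600 rad
Load 2 — applied couple M₀=8 kN·m at a=20/3 m (b=L-a=40/3):
  θ_2 = (M₀x²/(2L)-M₀(x-a)+C₁)/EI  [x>a] with C₁=M₀(3b²-L²)/(6L)=80/9 = (8·15²/(2·20)-8·(15-(20/3))+(80/9))/200000 = -23/360000 rad
Load 3 — applied couple M₀=18 kN·m at a=12 m (b=L-a=8):
  θ_3 = (M₀x²/(2L)-M₀(x-a)+C₁)/EI  [x>a] with C₁=M₀(3b²-L²)/(6L)=-156/5 = (18·15²/(2·20)-18·(15-12)+(-156/5))/200000 = 321/4000000 rad
Superposition: θ = Σ θ_i = -453161/36000000 rad ≈ -0.012588 rad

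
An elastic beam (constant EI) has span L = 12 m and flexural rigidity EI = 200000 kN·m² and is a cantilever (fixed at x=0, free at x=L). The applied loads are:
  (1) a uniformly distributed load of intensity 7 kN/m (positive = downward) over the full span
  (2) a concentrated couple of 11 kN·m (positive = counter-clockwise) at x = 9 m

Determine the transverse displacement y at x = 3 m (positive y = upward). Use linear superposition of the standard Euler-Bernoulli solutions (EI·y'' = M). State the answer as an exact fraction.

y(3) = -14913/1600000 m

Load 1 — uniform load w=7 kN/m over full span:
  y_1 = -wx²(x²-4Lx+6L²)/(24EI) = -7·3²·(3²-4·12·3+6·12²)/(24·200000) = -15309/1600000 m
Load 2 — applied couple M₀=11 kN·m at a=9 m (b=L-a=3):
  y_2 = M₀x²/(2EI)  [x≤a] = 11·3²/(2·200000) = 99/400000 m
Superposition: y = Σ y_i = -14913/1600000 m ≈ -0.009321 m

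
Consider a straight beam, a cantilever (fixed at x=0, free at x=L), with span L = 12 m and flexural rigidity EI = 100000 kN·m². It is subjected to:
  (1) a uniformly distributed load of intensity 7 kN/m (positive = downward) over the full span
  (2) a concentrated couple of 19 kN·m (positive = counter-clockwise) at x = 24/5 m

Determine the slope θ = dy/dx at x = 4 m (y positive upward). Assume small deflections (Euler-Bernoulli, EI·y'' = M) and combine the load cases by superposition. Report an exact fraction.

θ(4) = -1007/75000 rad

Load 1 — uniform load w=7 kN/m over full span:
  θ_1 = -wx(x²-3Lx+3L²)/(6EI) = -7·4·(4²-3·12·4+3·12²)/(6·100000) = -133/9375 rad
Load 2 — applied couple M₀=19 kN·m at a=24/5 m (b=L-a=36/5):
  θ_2 = M₀x/EI  [x≤a] = 19·4/100000 = 19/25000 rad
Superposition: θ = Σ θ_i = -1007/75000 rad ≈ -0.013427 rad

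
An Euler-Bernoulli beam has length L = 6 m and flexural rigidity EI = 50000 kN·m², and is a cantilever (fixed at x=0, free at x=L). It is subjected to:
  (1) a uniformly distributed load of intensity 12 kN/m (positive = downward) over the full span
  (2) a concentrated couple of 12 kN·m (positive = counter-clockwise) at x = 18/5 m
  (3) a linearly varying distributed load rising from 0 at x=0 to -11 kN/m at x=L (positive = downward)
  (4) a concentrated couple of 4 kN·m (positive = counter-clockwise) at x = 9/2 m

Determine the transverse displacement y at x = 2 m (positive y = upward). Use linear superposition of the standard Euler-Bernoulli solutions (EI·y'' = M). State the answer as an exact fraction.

y(2) = -2059/1125000 m

Load 1 — uniform load w=12 kN/m over full span:
  y_1 = -wx²(x²-4Lx+6L²)/(24EI) = -12·2²·(2²-4·6·2+6·6²)/(24·50000) = -43/6250 m
Load 2 — applied couple M₀=12 kN·m at a=18/5 m (b=L-a=12/5):
  y_2 = M₀x²/(2EI)  [x≤a] = 12·2²/(2·50000) = 3/6250 m
Load 3 — triangular load w₀=-11 kN/m (0→w₀ over full span):
  y_3 = (w₀Lx³/12-w₀L²x²/6-w₀x⁵/(120L))/EI = ((-11)·6·2³/12-(-11)·6²·2²/6-(-11)·2⁵/(120·6))/50000 = 4961/1125000 m
Load 4 — applied couple M₀=4 kN·m at a=9/2 m (b=L-a=3/2):
  y_4 = M₀x²/(2EI)  [x≤a] = 4·2²/(2·50000) = 1/6250 m
Superposition: y = Σ y_i = -2059/1125000 m ≈ -0.001830 m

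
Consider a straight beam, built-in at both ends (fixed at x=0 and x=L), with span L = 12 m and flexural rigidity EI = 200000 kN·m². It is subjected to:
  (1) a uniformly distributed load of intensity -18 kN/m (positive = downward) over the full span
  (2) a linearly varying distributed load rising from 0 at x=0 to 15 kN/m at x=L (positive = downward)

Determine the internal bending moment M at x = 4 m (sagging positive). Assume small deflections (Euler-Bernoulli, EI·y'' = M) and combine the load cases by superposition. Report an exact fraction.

Load 1 — uniform load w=-18 kN/m over full span:
  M_1 = wLx/2 - wL²/12 - wx²/2 = (-18)·12·4/2 - (-18)·12²/12 - (-18)·4²/2 = -72 kN·m
Load 2 — triangular load w₀=15 kN/m (0→w₀ over full span):
  M_2 = 3w₀Lx/20 - w₀L²/30 - w₀x³/(6L) = 3·15·12·4/20 - 15·12²/30 - 15·4³/(6·12) = 68/3 kN·m
Superposition: M = Σ M_i = -148/3 kN·m ≈ -49.333333 kN·m

M(4) = -148/3 kN·m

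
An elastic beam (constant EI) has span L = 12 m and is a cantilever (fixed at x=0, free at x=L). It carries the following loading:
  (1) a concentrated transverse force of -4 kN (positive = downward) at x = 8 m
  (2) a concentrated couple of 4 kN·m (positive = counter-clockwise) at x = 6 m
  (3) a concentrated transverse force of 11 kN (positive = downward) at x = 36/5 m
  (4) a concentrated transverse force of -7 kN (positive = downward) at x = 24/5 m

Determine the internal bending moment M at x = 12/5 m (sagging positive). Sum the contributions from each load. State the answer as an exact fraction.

Load 1 — point force P=-4 kN at a=8 m (b=L-a=4):
  M_1 = -P(a-x)  [x≤a] = -(-4)·(8-(12/5)) = 112/5 kN·m
Load 2 — applied couple M₀=4 kN·m at a=6 m (b=L-a=6):
  M_2 = M₀  [x≤a] = 4 = 4 kN·m
Load 3 — point force P=11 kN at a=36/5 m (b=L-a=24/5):
  M_3 = -P(a-x)  [x≤a] = -11·((36/5)-(12/5)) = -264/5 kN·m
Load 4 — point force P=-7 kN at a=24/5 m (b=L-a=36/5):
  M_4 = -P(a-x)  [x≤a] = -(-7)·((24/5)-(12/5)) = 84/5 kN·m
Superposition: M = Σ M_i = -48/5 kN·m ≈ -9.600000 kN·m

M(12/5) = -48/5 kN·m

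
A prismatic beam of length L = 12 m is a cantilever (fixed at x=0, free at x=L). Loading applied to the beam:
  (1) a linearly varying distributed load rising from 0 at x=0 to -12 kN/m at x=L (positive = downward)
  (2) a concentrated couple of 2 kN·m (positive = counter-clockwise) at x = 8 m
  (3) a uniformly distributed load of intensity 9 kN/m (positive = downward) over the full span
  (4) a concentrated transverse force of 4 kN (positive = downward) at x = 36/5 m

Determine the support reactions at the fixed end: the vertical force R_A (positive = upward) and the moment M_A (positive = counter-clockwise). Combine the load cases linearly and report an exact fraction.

R_A = 40 kN, M_A = 494/5 kN·m

Load 1 — triangular load w₀=-12 kN/m (0→w₀ over full span):
  R_A = w₀L/2 = (-12)·12/2 = -72 kN
  M_A = w₀L²/3 = (-12)·12²/3 = -576 kN·m
Load 2 — applied couple M₀=2 kN·m at a=8 m (b=L-a=4):
  R_A = 0 kN
  M_A = -M₀ = -2 kN·m
Load 3 — uniform load w=9 kN/m over full span:
  R_A = wL = 9·12 = 108 kN
  M_A = wL²/2 = 9·12²/2 = 648 kN·m
Load 4 — point force P=4 kN at a=36/5 m (b=L-a=24/5):
  R_A = P = 4 kN
  M_A = Pa = 4·(36/5) = 144/5 kN·m
Superposition: R_A = 40 kN, M_A = 494/5 kN·m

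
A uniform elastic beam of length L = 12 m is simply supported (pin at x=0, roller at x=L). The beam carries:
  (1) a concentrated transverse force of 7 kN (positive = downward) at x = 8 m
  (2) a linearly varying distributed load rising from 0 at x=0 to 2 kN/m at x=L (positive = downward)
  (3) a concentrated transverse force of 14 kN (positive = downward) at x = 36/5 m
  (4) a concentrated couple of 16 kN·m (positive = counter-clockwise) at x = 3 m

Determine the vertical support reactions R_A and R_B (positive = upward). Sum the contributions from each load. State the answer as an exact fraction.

Load 1 — point force P=7 kN at a=8 m (b=L-a=4):
  R_A = Pb/L = 7·4/12 = 7/3 kN
  R_B = Pa/L = 7·8/12 = 14/3 kN
Load 2 — triangular load w₀=2 kN/m (0→w₀ over full span):
  R_A = w₀L/6 = 2·12/6 = 4 kN
  R_B = w₀L/3 = 2·12/3 = 8 kN
Load 3 — point force P=14 kN at a=36/5 m (b=L-a=24/5):
  R_A = Pb/L = 14·(24/5)/12 = 28/5 kN
  R_B = Pa/L = 14·(36/5)/12 = 42/5 kN
Load 4 — applied couple M₀=16 kN·m at a=3 m (b=L-a=9):
  R_A = M₀/L = 16/12 = 4/3 kN
  R_B = -M₀/L = -16/12 = -4/3 kN
Superposition: R_A = 199/15 kN, R_B = 296/15 kN

R_A = 199/15 kN, R_B = 296/15 kN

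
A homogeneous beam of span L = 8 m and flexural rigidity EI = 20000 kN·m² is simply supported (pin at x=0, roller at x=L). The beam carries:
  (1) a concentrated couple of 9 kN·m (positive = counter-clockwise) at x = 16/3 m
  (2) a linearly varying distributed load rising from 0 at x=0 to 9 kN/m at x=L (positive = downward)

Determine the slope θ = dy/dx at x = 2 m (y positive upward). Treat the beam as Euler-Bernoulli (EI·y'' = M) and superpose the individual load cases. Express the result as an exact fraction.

θ(2) = -721/200000 rad

Load 1 — applied couple M₀=9 kN·m at a=16/3 m (b=L-a=8/3):
  θ_1 = (M₀x²/(2L)+C₁)/EI  [x≤a] with C₁=M₀(3b²-L²)/(6L)=-8 = (9·2²/(2·8)+(-8))/20000 = -23/80000 rad
Load 2 — triangular load w₀=9 kN/m (0→w₀ over full span):
  θ_2 = -w₀(7L⁴-30L²x²+15x⁴)/(360LEI) = -9·(7·8⁴-30·8²·2²+15·2⁴)/(360·8·20000) = -1327/400000 rad
Superposition: θ = Σ θ_i = -721/200000 rad ≈ -0.003605 rad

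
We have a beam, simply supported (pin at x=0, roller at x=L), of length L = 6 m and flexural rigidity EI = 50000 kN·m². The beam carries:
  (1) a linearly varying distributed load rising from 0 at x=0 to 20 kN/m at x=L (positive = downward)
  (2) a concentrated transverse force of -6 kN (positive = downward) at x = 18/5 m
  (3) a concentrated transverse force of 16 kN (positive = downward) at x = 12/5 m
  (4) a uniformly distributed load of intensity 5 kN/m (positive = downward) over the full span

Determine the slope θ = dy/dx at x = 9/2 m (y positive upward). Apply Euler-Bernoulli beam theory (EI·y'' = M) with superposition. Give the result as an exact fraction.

Load 1 — triangular load w₀=20 kN/m (0→w₀ over full span):
  θ_1 = -w₀(7L⁴-30L²x²+15x⁴)/(360LEI) = -20·(7·6⁴-30·6²·(9/2)²+15·(9/2)⁴)/(360·6·50000) = 3939/3200000 rad
Load 2 — point force P=-6 kN at a=18/5 m (b=L-a=12/5):
  θ_2 = -Pa(2L²-6Lx+3x²+a²)/(6LEI)  [x>a] = -(-6)·(18/5)·(2·6²-6·6·(9/2)+3·(9/2)²+(18/5)²)/(6·6·50000) = -4887/25000000 rad
Load 3 — point force P=16 kN at a=12/5 m (b=L-a=18/5):
  θ_3 = -Pa(2L²-6Lx+3x²+a²)/(6LEI)  [x>a] = -16·(12/5)·(2·6²-6·6·(9/2)+3·(9/2)²+(12/5)²)/(6·6·50000) = 783/1562500 rad
Load 4 — uniform load w=5 kN/m over full span:
  θ_4 = -w(L³-6Lx²+4x³)/(24EI) = -5·(6³-6·6·(9/2)²+4·(9/2)³)/(24·50000) = 99/160000 rad
Superposition: θ = Σ θ_i = 862131/400000000 rad ≈ 0.002155 rad

θ(9/2) = 862131/400000000 rad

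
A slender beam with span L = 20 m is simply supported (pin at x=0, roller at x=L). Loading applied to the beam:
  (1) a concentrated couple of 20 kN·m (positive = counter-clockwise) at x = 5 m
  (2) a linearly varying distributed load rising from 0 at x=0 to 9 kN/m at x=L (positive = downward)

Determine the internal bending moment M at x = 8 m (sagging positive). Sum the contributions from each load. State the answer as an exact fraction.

M(8) = 948/5 kN·m

Load 1 — applied couple M₀=20 kN·m at a=5 m (b=L-a=15):
  M_1 = M₀x/L - M₀  [x>a] = 20·8/20 - 20 = -12 kN·m
Load 2 — triangular load w₀=9 kN/m (0→w₀ over full span):
  M_2 = w₀Lx/6 - w₀x³/(6L) = 9·20·8/6 - 9·8³/(6·20) = 1008/5 kN·m
Superposition: M = Σ M_i = 948/5 kN·m ≈ 189.600000 kN·m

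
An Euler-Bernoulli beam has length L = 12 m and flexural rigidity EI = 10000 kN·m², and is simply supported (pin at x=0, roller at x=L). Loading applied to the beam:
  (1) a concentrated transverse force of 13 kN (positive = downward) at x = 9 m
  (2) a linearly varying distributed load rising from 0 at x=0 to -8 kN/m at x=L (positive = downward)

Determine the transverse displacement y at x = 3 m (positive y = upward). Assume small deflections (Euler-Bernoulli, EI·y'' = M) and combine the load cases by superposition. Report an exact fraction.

y(3) = 531/10000 m

Load 1 — point force P=13 kN at a=9 m (b=L-a=3):
  y_1 = -Pbx(L²-b²-x²)/(6LEI)  [x≤a] = -13·3·3·(12²-3²-3²)/(6·12·10000) = -819/40000 m
Load 2 — triangular load w₀=-8 kN/m (0→w₀ over full span):
  y_2 = -w₀x(7L⁴-10L²x²+3x⁴)/(360LEI) = -(-8)·3·(7·12⁴-10·12²·3²+3·3⁴)/(360·12·10000) = 2943/40000 m
Superposition: y = Σ y_i = 531/10000 m ≈ 0.053100 m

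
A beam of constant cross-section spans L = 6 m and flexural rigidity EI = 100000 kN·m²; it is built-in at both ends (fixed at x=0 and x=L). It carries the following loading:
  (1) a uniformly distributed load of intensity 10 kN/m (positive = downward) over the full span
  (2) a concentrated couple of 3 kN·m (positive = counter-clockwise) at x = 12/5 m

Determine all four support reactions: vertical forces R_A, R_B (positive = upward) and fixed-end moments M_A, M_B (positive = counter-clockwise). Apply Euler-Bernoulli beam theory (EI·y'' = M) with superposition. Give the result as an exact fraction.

R_A = 768/25 kN, M_A = 759/25 kN·m, R_B = 732/25 kN, M_B = -726/25 kN·m

Load 1 — uniform load w=10 kN/m over full span:
  R_A = wL/2 = 10·6/2 = 30 kN
  M_A = wL²/12 = 10·6²/12 = 30 kN·m
  R_B = wL/2 = 10·6/2 = 30 kN
  M_B = -wL²/12 = -10·6²/12 = -30 kN·m
Load 2 — applied couple M₀=3 kN·m at a=12/5 m (b=L-a=18/5):
  R_A = 6M₀ab/L³ = 6·3·(12/5)·(18/5)/6³ = 18/25 kN
  M_A = M₀b(2a-b)/L² = 3·(18/5)·(2·(12/5)-(18/5))/6² = 9/25 kN·m
  R_B = -6M₀ab/L³ = -6·3·(12/5)·(18/5)/6³ = -18/25 kN
  M_B = M₀a(2b-a)/L² = 3·(12/5)·(2·(18/5)-(12/5))/6² = 24/25 kN·m
Superposition: R_A = 768/25 kN, M_A = 759/25 kN·m, R_B = 732/25 kN, M_B = -726/25 kN·m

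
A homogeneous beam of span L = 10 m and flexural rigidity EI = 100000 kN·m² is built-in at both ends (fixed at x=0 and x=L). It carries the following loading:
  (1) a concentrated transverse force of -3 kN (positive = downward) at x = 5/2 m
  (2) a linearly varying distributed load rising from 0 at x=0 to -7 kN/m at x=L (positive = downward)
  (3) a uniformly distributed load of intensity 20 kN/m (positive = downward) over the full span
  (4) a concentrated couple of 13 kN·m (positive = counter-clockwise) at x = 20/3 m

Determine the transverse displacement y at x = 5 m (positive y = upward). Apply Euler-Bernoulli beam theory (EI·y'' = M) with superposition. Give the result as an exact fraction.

Load 1 — point force P=-3 kN at a=5/2 m (b=L-a=15/2):
  y_1 = -Pa²(L-x)²(3bL-(3b+a)(L-x))/(6L³EI)  [x>a] = -(-3)·(5/2)²·(10-5)²·(3·(15/2)·10-(3·(15/2)+(5/2))·(10-5))/(6·10³·100000) = 1/12800 m
Load 2 — triangular load w₀=-7 kN/m (0→w₀ over full span):
  y_2 = -w₀x²(L-x)²(x+2L)/(120LEI) = -(-7)·5²·(10-5)²·(5+2·10)/(120·10·100000) = 7/7680 m
Load 3 — uniform load w=20 kN/m over full span:
  y_3 = -wx²(L-x)²/(24EI) = -20·5²·(10-5)²/(24·100000) = -1/192 m
Load 4 — applied couple M₀=13 kN·m at a=20/3 m (b=L-a=10/3):
  y_4 = (R_Ax³/6 - M_Ax²/2)/EI  [x≤a] with R_A=26/15, M_A=13/3 = ((26/15)·5³/6 - (13/3)·5²/2)/100000 = -13/72000 m
Superposition: y = Σ y_i = -1267/288000 m ≈ -0.004399 m

y(5) = -1267/288000 m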